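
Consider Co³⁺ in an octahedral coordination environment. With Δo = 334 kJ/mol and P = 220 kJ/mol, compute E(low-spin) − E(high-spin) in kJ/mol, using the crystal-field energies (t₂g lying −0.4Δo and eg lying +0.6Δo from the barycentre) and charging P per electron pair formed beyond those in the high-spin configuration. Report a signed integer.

-228

Group 9 minus oxidation state +3 gives a d⁶ configuration for Co³⁺.
High-spin d⁶ fills as t₂g⁴ eg² with CFSE 4(−0.4) + 2(+0.6) = -0.4Δo = -134 kJ/mol.
For low-spin the configuration is t₂g⁶ eg⁰: orbital energy -2.4 × 334 = -802 kJ/mol, and 2 additional pairs relative to high-spin add 440 kJ/mol, giving -362 kJ/mol.
Thus E(LS) − E(HS) = -228 kJ/mol.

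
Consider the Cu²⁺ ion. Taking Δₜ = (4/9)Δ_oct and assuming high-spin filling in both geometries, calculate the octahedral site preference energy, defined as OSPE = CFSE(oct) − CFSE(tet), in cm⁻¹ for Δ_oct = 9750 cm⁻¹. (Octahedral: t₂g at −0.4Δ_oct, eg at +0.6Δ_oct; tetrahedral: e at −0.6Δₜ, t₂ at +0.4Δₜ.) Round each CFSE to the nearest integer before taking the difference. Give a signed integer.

-4117

Cu is in group 11, so Cu²⁺ is d⁹ (11 − 2 = 9).
Octahedral (high-spin): t2g^6 e_g^3, CFSE = 6(−0.4) + 3(+0.6) = -0.6Δ_oct = -0.6 × 9750 = -5850 cm⁻¹.
Tetrahedral e^4 t2^5 gives -0.4Δₜ = -0.4 × (4/9) × 9750 = -1733 cm⁻¹.
OSPE = -5850 − (-1733) = -4117 cm⁻¹.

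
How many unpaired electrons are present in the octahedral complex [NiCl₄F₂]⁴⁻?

2

Ligand charges: 4×(-1) from Cl⁻ and 2×(-1) from F⁻ sum to -6; with overall charge -4, Ni is +2.
Ni²⁺: group 10, so d-count = 10 − 2 = 8.
Configuration: t2g^6 e_g^2, giving 2 unpaired electrons.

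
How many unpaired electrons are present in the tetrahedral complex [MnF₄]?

Each F⁻ contributes -1; 4 × (-1) = -4. With overall charge +0, Mn is in the +4 oxidation state.
Group 7 minus oxidation state +4 gives a d³ configuration for Mn⁴⁺.
Tetrahedral splitting is small, so the complex is high-spin.
Configuration: e² t₂¹, giving 3 unpaired electrons.

3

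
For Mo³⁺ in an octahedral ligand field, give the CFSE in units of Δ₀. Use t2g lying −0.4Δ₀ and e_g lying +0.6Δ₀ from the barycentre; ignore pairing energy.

Group 6 minus oxidation state +3 gives a d³ configuration for Mo³⁺.
Configuration: t2g^3 e_g^0.
CFSE = 3(-0.4Δ₀) + 0(0.6Δ₀) = -1.2Δ₀ + 0.0Δ₀ = -1.2Δ₀.

-1.2 Δ₀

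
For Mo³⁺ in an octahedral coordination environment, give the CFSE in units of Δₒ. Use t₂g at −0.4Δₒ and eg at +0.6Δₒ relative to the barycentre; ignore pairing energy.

Mo³⁺: group 6, so d-count = 6 − 3 = 3.
Configuration: t₂g³ eg⁰.
CFSE = 3(-0.4Δₒ) + 0(0.6Δₒ) = -1.2Δₒ + 0.0Δₒ = -1.2Δₒ.

-1.2 Δₒ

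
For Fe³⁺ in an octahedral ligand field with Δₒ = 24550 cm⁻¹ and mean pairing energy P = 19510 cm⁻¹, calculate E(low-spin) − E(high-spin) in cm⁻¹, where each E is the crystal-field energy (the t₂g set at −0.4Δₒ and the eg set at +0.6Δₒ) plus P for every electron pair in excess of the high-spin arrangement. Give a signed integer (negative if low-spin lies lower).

Fe sits in group 8; removing 3 electrons leaves Fe³⁺ with 8 − 3 = 5 d electrons.
In the high-spin limit (t₂g³ eg²) the orbital term is 0.0Δₒ = 0 cm⁻¹, with no excess pairing.
Low-spin t₂g⁵ eg⁰ gives -2.0Δₒ = -49100 cm⁻¹, but forming 2 extra pairs costs 2P = 39020 cm⁻¹, so E(LS) = -49100 + 39020 = -10080 cm⁻¹.
The difference is -10080 − (0) = -10080 cm⁻¹, so low-spin lies lower.

-10080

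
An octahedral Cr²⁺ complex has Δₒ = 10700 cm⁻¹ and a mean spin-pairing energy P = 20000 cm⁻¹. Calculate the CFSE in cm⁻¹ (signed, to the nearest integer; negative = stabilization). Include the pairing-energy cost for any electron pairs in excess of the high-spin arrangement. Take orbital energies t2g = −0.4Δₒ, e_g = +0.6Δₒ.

-6420

Group 6 minus oxidation state +2 gives a d⁴ configuration for Cr²⁺.
Since Δₒ = 10700 cm⁻¹ < P = 20000 cm⁻¹, the complex adopts the high-spin configuration.
Configuration: t2g^3 e_g^1.
Orbital CFSE = -0.6Δₒ = -0.6 × 10700 = -6420 cm⁻¹.
High-spin has no excess pairs, so no pairing correction applies.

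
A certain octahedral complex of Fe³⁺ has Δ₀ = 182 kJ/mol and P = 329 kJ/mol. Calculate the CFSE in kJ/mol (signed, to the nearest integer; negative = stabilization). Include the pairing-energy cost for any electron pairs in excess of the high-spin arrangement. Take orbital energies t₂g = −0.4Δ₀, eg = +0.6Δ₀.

0

Fe is in group 8, so Fe³⁺ is d⁵ (8 − 3 = 5).
Δ₀ < P, so pairing is avoided: the ground state is high-spin.
That gives t₂g³ eg².
Orbital CFSE = 0.0Δ₀ = 0.0 × 182 = 0 kJ/mol.
High-spin has no excess pairs, so no pairing correction applies.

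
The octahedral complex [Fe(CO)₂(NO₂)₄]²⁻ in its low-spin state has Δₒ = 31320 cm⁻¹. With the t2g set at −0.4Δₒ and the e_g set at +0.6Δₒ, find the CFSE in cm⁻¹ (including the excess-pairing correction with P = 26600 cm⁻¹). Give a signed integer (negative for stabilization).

-21968

Ligand charges: 2×(+0) from CO and 4×(-1) from NO₂⁻ sum to -4; with overall charge -2, Fe is +2.
Fe is in group 8, so Fe²⁺ is d⁶ (8 − 2 = 6).
Configuration: t2g^6 e_g^0.
CFSE(orbital) = 6×(-0.4Δₒ) + 0×(0.6Δₒ) = -2.4Δₒ; with Δₒ = 31320 cm⁻¹ that is -75168 cm⁻¹.
Pairing penalty: 3 pairs vs 1 in the high-spin reference → 2 extra × P = 53200 cm⁻¹.
Overall CFSE = -75168 + 53200 = -21968 cm⁻¹.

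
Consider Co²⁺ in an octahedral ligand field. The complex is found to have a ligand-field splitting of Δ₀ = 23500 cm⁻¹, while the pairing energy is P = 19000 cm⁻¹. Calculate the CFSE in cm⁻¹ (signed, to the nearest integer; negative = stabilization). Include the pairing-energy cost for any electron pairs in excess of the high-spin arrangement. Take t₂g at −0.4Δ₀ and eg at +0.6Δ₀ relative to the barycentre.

-23300

Co²⁺: group 9, so d-count = 9 − 2 = 7.
Since Δ₀ = 23500 cm⁻¹ > P = 19000 cm⁻¹, the complex adopts the low-spin configuration.
Configuration: t₂g⁶ eg¹.
Orbital CFSE = -1.8Δ₀ = -1.8 × 23500 = -42300 cm⁻¹.
Excess pairs vs high-spin: 3 − 2 = 1; pairing cost = +19000 cm⁻¹.
Net CFSE = -42300 + 19000 = -23300 cm⁻¹.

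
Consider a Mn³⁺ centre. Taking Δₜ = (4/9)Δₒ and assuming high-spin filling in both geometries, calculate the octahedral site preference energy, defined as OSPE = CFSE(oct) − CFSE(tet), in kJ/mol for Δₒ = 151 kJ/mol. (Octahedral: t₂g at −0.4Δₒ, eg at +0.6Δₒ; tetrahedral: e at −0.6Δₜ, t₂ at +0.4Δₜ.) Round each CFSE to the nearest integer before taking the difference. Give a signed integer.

Group 7 minus oxidation state +3 gives a d⁴ configuration for Mn³⁺.
Octahedral high-spin t₂g³ eg¹: CFSE = -0.6 × 151 = -91 kJ/mol.
Tetrahedral e² t₂² gives -0.4Δₜ = -0.4 × (4/9) × 151 = -27 kJ/mol.
Subtracting, OSPE = -91 − (-27) = -64 kJ/mol.

-64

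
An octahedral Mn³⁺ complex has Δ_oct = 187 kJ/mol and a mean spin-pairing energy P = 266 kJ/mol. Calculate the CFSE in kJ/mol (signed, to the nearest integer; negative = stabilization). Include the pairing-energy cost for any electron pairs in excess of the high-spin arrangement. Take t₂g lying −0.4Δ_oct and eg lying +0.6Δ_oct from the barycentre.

Mn sits in group 7; removing 3 electrons leaves Mn³⁺ with 7 − 3 = 4 d electrons.
Here Δ_oct < P (187 < 266), so the high-spin state is favoured.
That gives t₂g³ eg¹.
Orbital CFSE = -0.6Δ_oct = -0.6 × 187 = -112 kJ/mol.
High-spin has no excess pairs, so no pairing correction applies.

-112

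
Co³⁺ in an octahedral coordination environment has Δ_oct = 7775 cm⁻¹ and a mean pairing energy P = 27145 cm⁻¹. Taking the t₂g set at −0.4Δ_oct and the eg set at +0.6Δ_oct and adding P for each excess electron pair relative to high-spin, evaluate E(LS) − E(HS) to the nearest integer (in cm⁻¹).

38740

Co is in group 9, so Co³⁺ is d⁶ (9 − 3 = 6).
High-spin d⁶ fills as t₂g⁴ eg² with CFSE 4(−0.4) + 2(+0.6) = -0.4Δ_oct = -3110 cm⁻¹.
For low-spin the configuration is t₂g⁶ eg⁰: orbital energy -2.4 × 7775 = -18660 cm⁻¹, and 2 additional pairs relative to high-spin add 54290 cm⁻¹, giving 35630 cm⁻¹.
E(LS) − E(HS) = 35630 − (-3110) = 38740 cm⁻¹.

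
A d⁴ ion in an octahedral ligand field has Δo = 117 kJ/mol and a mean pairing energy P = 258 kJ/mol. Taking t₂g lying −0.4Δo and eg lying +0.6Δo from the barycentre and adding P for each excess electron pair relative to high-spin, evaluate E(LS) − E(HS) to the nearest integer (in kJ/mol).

In the high-spin limit (t₂g³ eg¹) the orbital term is -0.6Δo = -70 kJ/mol, with no excess pairing.
For low-spin the configuration is t₂g⁴ eg⁰: orbital energy -1.6 × 117 = -187 kJ/mol, and 1 additional pair relative to high-spin adds 258 kJ/mol, giving 71 kJ/mol.
E(LS) − E(HS) = 71 − (-70) = 141 kJ/mol.

141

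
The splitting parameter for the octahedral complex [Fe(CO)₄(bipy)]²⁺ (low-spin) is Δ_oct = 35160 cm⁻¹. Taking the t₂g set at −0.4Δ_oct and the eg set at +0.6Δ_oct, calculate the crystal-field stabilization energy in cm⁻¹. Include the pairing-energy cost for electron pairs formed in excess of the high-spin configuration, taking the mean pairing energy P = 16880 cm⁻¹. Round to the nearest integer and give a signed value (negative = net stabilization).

-50624

Ligand charges: 4×(+0) from CO and 1×(+0) from bipy sum to +0; with overall charge +2, Fe is +2.
Group 8 minus oxidation state +2 gives a d⁶ configuration for Fe²⁺.
Electron filling gives t₂g⁶ eg⁰.
The orbital stabilization is -2.4Δ_oct = -2.4 × 35160 = -84384 cm⁻¹.
Pairing penalty: 3 pairs vs 1 in the high-spin reference → 2 extra × P = 33760 cm⁻¹.
Overall CFSE = -84384 + 33760 = -50624 cm⁻¹.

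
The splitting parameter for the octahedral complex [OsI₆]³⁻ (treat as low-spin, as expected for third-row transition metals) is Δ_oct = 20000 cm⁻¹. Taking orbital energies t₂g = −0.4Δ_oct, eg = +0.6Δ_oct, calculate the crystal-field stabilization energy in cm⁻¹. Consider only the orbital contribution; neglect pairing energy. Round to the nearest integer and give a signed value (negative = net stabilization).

-40000

Each I⁻ contributes -1; 6 × (-1) = -6. With overall charge -3, Os is in the +3 oxidation state.
Os sits in group 8; removing 3 electrons leaves Os³⁺ with 8 − 3 = 5 d electrons.
The d⁵ electrons fill as t₂g⁵ eg⁰.
Orbital CFSE = 5(-0.4) + 0(0.6) = -2.0Δ_oct = -2.0 × 20000 = -40000 cm⁻¹.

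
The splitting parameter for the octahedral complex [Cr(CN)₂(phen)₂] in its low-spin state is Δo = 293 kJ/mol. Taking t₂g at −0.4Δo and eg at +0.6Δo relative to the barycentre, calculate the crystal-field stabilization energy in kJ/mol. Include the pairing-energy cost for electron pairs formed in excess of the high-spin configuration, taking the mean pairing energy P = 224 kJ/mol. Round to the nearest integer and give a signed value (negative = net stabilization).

-245

Ligand charges: 2×(-1) from CN⁻ and 2×(+0) from phen sum to -2; with overall charge +0, Cr is +2.
Cr sits in group 6; removing 2 electrons leaves Cr²⁺ with 6 − 2 = 4 d electrons.
Electron filling gives t₂g⁴ eg⁰.
The orbital stabilization is -1.6Δo = -1.6 × 293 = -469 kJ/mol.
Relative to high-spin t₂g³ eg¹ (0 paired), the low-spin configuration has 1 additional pair, contributing +1 × 224 = +224 kJ/mol.
Overall CFSE = -469 + 224 = -245 kJ/mol.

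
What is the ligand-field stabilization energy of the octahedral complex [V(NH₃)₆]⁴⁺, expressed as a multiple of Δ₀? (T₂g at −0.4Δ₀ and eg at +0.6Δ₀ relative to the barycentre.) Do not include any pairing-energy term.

NH₃ is neutral, so the +4 overall charge sits on V: oxidation state +4.
V⁴⁺: group 5, so d-count = 5 − 4 = 1.
Configuration: t₂g¹ eg⁰.
CFSE = 1(-0.4Δ₀) + 0(0.6Δ₀) = -0.4Δ₀ + 0.0Δ₀ = -0.4Δ₀.

-0.4 Δ₀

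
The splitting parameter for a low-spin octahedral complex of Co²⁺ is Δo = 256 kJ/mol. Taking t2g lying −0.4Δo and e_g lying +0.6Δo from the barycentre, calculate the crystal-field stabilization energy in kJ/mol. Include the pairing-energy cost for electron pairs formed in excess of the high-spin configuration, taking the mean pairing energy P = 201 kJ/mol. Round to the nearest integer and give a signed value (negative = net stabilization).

Co²⁺: group 9, so d-count = 9 − 2 = 7.
Electron filling gives t2g^6 e_g^1.
The orbital stabilization is -1.8Δo = -1.8 × 256 = -461 kJ/mol.
High-spin d⁷ would be t2g^5 e_g^2 with 2 pairs; low-spin has 3, so 1 excess pair costs +1P = +201 kJ/mol.
Net CFSE = -461 + 201 = -260 kJ/mol.

-260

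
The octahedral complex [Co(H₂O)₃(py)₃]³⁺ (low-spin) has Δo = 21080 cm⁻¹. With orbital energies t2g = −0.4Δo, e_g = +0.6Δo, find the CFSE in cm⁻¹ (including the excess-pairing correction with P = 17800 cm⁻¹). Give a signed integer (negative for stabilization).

Ligand charges: 3×(+0) from H₂O and 3×(+0) from py sum to +0; with overall charge +3, Co is +3.
Co sits in group 9; removing 3 electrons leaves Co³⁺ with 9 − 3 = 6 d electrons.
The d⁶ electrons fill as t2g^6 e_g^0.
The orbital stabilization is -2.4Δo = -2.4 × 21080 = -50592 cm⁻¹.
Pairing penalty: 3 pairs vs 1 in the high-spin reference → 2 extra × P = 35600 cm⁻¹.
Overall CFSE = -50592 + 35600 = -14992 cm⁻¹.

-14992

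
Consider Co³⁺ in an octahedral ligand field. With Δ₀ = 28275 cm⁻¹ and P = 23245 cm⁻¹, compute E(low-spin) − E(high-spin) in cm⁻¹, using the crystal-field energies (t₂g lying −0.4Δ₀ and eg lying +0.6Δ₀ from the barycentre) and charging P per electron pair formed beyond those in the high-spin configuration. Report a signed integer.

Co is in group 9, so Co³⁺ is d⁶ (9 − 3 = 6).
In the high-spin limit (t₂g⁴ eg²) the orbital term is -0.4Δ₀ = -11310 cm⁻¹, with no excess pairing.
Low-spin: t₂g⁶ eg⁰, orbital CFSE = -2.4Δ₀ = -67860 cm⁻¹; plus 2 excess pairs × P = +46490 cm⁻¹; total -21370 cm⁻¹.
The difference is -21370 − (-11310) = -10060 cm⁻¹, so low-spin lies lower.

-10060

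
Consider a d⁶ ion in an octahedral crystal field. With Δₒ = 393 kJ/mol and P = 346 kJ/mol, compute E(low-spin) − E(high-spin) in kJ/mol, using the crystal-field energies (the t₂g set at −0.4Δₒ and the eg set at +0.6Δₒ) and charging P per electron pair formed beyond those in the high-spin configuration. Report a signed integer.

-94

In the high-spin limit (t₂g⁴ eg²) the orbital term is -0.4Δₒ = -157 kJ/mol, with no excess pairing.
Low-spin t₂g⁶ eg⁰ gives -2.4Δₒ = -943 kJ/mol, but forming 2 extra pairs costs 2P = 692 kJ/mol, so E(LS) = -943 + 692 = -251 kJ/mol.
The difference is -251 − (-157) = -94 kJ/mol, so low-spin lies lower.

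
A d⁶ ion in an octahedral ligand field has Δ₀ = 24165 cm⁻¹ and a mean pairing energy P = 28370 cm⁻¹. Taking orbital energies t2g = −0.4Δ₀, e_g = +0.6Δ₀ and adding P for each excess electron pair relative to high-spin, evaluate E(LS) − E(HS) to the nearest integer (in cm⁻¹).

8410

In the high-spin limit (t2g^4 e_g^2) the orbital term is -0.4Δ₀ = -9666 cm⁻¹, with no excess pairing.
For low-spin the configuration is t2g^6 e_g^0: orbital energy -2.4 × 24165 = -57996 cm⁻¹, and 2 additional pairs relative to high-spin add 56740 cm⁻¹, giving -1256 cm⁻¹.
Thus E(LS) − E(HS) = 8410 cm⁻¹.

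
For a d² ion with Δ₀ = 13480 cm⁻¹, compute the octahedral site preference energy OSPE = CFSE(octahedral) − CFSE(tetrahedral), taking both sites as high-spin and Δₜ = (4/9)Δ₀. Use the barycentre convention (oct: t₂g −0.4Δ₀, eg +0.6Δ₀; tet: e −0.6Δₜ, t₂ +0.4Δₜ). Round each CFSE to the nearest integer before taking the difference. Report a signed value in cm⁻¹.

Octahedral high-spin t₂g² eg⁰: CFSE = -0.8 × 13480 = -10784 cm⁻¹.
Tetrahedral e² t₂⁰ gives -1.2Δₜ = -1.2 × (4/9) × 13480 = -7189 cm⁻¹.
OSPE = CFSE(oct) − CFSE(tet) = -10784 − (-7189) = -3595 cm⁻¹.

-3595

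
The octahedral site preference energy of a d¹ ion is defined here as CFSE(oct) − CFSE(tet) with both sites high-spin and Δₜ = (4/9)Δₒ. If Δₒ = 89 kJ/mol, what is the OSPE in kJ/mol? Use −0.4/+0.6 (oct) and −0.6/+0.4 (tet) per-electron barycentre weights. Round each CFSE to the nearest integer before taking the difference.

Octahedral high-spin t₂g¹ eg⁰: CFSE = -0.4 × 89 = -36 kJ/mol.
Tetrahedral e¹ t₂⁰ gives -0.6Δₜ = -0.6 × (4/9) × 89 = -24 kJ/mol.
OSPE = CFSE(oct) − CFSE(tet) = -36 − (-24) = -12 kJ/mol.

-12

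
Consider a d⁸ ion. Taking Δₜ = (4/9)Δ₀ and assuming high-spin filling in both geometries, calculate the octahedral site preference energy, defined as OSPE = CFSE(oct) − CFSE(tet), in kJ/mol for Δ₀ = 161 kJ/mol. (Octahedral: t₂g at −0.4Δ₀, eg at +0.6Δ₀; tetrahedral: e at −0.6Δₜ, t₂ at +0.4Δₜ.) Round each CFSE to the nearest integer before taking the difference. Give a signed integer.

Octahedral (high-spin): t₂g⁶ eg², CFSE = 6(−0.4) + 2(+0.6) = -1.2Δ₀ = -1.2 × 161 = -193 kJ/mol.
Tetrahedral: e⁴ t₂⁴, CFSE = 4(−0.6) + 4(+0.4) = -0.8Δₜ = -0.8 × (4/9) × 161 = -57 kJ/mol.
OSPE = -193 − (-57) = -136 kJ/mol.

-136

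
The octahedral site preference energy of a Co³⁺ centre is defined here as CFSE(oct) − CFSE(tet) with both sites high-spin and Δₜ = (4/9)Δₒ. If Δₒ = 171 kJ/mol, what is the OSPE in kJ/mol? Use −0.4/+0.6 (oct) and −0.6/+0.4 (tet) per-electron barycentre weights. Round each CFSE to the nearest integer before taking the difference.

-22

Co sits in group 9; removing 3 electrons leaves Co³⁺ with 9 − 3 = 6 d electrons.
Octahedral high-spin t₂g⁴ eg²: CFSE = -0.4 × 171 = -68 kJ/mol.
Tetrahedral e³ t₂³ gives -0.6Δₜ = -0.6 × (4/9) × 171 = -46 kJ/mol.
Subtracting, OSPE = -68 − (-46) = -22 kJ/mol.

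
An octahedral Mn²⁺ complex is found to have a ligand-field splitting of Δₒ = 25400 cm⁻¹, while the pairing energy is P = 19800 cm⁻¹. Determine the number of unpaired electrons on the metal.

1

Mn²⁺: group 7, so d-count = 7 − 2 = 5.
Since Δₒ = 25400 cm⁻¹ > P = 19800 cm⁻¹, the complex adopts the low-spin configuration.
That gives t₂g⁵ eg⁰.
Unpaired electrons: 1.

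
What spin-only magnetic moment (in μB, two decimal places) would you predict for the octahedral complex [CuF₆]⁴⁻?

1.73 μB

Each F⁻ contributes -1; 6 × (-1) = -6. With overall charge -4, Cu is in the +2 oxidation state.
Group 11 minus oxidation state +2 gives a d⁹ configuration for Cu²⁺.
Configuration: t₂g⁶ eg³ → 1 unpaired electron.
μ(spin-only) = √[1(1+2)] = √3 ≈ 1.73 μB.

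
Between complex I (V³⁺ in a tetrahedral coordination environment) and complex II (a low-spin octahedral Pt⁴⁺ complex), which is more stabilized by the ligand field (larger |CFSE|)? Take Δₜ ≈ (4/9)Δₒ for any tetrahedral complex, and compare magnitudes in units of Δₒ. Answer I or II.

I: V is in group 5, so V³⁺ is d² (5 − 3 = 2); Tetrahedral fields are weak (Δₜ ≈ 4/9 Δₒ), so electrons fill high-spin; e² t₂⁰, CFSE = -1.2Δₜ ≈ -0.53Δₒ.
II: Pt⁴⁺: group 10, so d-count = 10 − 4 = 6; t2g^6 e_g^0, CFSE = -2.4Δₒ.
So II has the larger |CFSE|.

II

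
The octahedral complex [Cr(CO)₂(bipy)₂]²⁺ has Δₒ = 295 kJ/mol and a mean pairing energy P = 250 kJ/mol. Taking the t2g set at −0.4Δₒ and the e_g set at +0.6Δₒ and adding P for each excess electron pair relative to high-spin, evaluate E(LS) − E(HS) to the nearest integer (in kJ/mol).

-45

Ligand charges: 2×(+0) from CO and 2×(+0) from bipy sum to +0; with overall charge +2, Cr is +2.
Cr²⁺: group 6, so d-count = 6 − 2 = 4.
High-spin: t2g^3 e_g^1, CFSE = -0.6Δₒ = -177 kJ/mol.
Low-spin: t2g^4 e_g^0, orbital CFSE = -1.6Δₒ = -472 kJ/mol; plus 1 excess pair × P = +250 kJ/mol; total -222 kJ/mol.
The difference is -222 − (-177) = -45 kJ/mol, so low-spin lies lower.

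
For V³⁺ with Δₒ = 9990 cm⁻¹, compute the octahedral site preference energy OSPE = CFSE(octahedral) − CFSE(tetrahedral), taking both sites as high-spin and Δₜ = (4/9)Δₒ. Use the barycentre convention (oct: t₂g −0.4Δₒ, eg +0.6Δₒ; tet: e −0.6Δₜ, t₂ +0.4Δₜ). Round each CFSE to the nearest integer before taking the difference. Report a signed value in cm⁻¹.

-2664

Group 5 minus oxidation state +3 gives a d² configuration for V³⁺.
Octahedral high-spin t₂g² eg⁰: CFSE = -0.8 × 9990 = -7992 cm⁻¹.
Tetrahedral: e² t₂⁰, CFSE = 2(−0.6) + 0(+0.4) = -1.2Δₜ = -1.2 × (4/9) × 9990 = -5328 cm⁻¹.
OSPE = -7992 − (-5328) = -2664 cm⁻¹.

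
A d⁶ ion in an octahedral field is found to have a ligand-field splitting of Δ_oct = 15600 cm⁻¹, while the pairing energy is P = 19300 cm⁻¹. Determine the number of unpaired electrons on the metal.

Here Δ_oct < P (15600 < 19300), so the high-spin state is favoured.
That gives t2g^4 e_g^2.
Unpaired electrons: 4.

4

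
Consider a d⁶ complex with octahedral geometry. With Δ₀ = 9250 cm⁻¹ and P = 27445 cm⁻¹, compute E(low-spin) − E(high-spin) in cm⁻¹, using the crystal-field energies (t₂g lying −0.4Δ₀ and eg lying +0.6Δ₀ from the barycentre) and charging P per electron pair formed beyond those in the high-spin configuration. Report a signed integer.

High-spin d⁶ fills as t₂g⁴ eg² with CFSE 4(−0.4) + 2(+0.6) = -0.4Δ₀ = -3700 cm⁻¹.
For low-spin the configuration is t₂g⁶ eg⁰: orbital energy -2.4 × 9250 = -22200 cm⁻¹, and 2 additional pairs relative to high-spin add 54890 cm⁻¹, giving 32690 cm⁻¹.
Thus E(LS) − E(HS) = 36390 cm⁻¹.

36390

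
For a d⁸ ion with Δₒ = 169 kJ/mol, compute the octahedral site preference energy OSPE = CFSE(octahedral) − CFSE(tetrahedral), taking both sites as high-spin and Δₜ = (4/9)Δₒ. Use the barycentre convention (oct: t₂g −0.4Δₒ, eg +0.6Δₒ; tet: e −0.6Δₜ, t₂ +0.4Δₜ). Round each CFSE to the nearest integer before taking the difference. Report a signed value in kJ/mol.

In an octahedral site d⁸ (HS) is t₂g⁶ eg², giving CFSE(oct) = -1.2Δₒ = -203 kJ/mol.
Tetrahedral e⁴ t₂⁴ gives -0.8Δₜ = -0.8 × (4/9) × 169 = -60 kJ/mol.
OSPE = CFSE(oct) − CFSE(tet) = -203 − (-60) = -143 kJ/mol.

-143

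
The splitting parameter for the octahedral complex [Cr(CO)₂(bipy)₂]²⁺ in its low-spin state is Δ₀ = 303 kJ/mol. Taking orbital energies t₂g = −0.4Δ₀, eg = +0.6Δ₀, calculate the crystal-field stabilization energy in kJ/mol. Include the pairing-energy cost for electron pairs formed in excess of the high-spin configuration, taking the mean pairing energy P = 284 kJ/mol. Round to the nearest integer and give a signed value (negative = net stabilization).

-201

Ligand charges: 2×(+0) from CO and 2×(+0) from bipy sum to +0; with overall charge +2, Cr is +2.
Group 6 minus oxidation state +2 gives a d⁴ configuration for Cr²⁺.
Electron filling gives t₂g⁴ eg⁰.
CFSE(orbital) = 4×(-0.4Δ₀) + 0×(0.6Δ₀) = -1.6Δ₀; with Δ₀ = 303 kJ/mol that is -485 kJ/mol.
High-spin d⁴ would be t₂g³ eg¹ with 0 pairs; low-spin has 1, so 1 excess pair costs +1P = +284 kJ/mol.
Overall CFSE = -485 + 284 = -201 kJ/mol.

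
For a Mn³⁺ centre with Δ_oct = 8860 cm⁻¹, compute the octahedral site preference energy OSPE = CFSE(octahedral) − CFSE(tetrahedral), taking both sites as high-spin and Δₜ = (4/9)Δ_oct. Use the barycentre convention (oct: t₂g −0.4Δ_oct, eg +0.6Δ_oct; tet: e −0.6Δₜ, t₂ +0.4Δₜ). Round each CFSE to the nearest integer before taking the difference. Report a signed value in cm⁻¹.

Group 7 minus oxidation state +3 gives a d⁴ configuration for Mn³⁺.
In an octahedral site d⁴ (HS) is t₂g³ eg¹, giving CFSE(oct) = -0.6Δ_oct = -5316 cm⁻¹.
Tetrahedral e² t₂² gives -0.4Δₜ = -0.4 × (4/9) × 8860 = -1575 cm⁻¹.
OSPE = CFSE(oct) − CFSE(tet) = -5316 − (-1575) = -3741 cm⁻¹.

-3741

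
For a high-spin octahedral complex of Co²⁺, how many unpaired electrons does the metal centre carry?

Co²⁺: group 9, so d-count = 9 − 2 = 7.
Configuration: t2g^5 e_g^2, giving 3 unpaired electrons.

3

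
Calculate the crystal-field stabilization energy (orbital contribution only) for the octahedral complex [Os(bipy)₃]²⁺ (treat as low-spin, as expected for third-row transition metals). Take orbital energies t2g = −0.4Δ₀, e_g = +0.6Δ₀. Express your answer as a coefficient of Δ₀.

bipy is neutral, so the +2 overall charge sits on Os: oxidation state +2.
Os sits in group 8; removing 2 electrons leaves Os²⁺ with 8 − 2 = 6 d electrons.
Configuration: t2g^6 e_g^0.
CFSE = 6(-0.4Δ₀) + 0(0.6Δ₀) = -2.4Δ₀ + 0.0Δ₀ = -2.4Δ₀.

-2.4 Δ₀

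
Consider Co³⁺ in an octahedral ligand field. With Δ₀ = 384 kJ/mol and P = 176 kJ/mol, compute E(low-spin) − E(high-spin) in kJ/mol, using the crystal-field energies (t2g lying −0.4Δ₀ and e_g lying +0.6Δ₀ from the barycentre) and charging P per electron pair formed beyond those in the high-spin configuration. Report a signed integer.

Group 9 minus oxidation state +3 gives a d⁶ configuration for Co³⁺.
High-spin: t2g^4 e_g^2, CFSE = -0.4Δ₀ = -154 kJ/mol.
Low-spin: t2g^6 e_g^0, orbital CFSE = -2.4Δ₀ = -922 kJ/mol; plus 2 excess pairs × P = +352 kJ/mol; total -570 kJ/mol.
The difference is -570 − (-154) = -416 kJ/mol, so low-spin lies lower.

-416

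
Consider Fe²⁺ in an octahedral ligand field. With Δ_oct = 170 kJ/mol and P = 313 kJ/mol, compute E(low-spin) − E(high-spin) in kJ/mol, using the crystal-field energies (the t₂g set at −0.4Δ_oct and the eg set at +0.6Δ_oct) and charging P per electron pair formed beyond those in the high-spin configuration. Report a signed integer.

Fe is in group 8, so Fe²⁺ is d⁶ (8 − 2 = 6).
In the high-spin limit (t₂g⁴ eg²) the orbital term is -0.4Δ_oct = -68 kJ/mol, with no excess pairing.
Low-spin: t₂g⁶ eg⁰, orbital CFSE = -2.4Δ_oct = -408 kJ/mol; plus 2 excess pairs × P = +626 kJ/mol; total 218 kJ/mol.
E(LS) − E(HS) = 218 − (-68) = 286 kJ/mol.

286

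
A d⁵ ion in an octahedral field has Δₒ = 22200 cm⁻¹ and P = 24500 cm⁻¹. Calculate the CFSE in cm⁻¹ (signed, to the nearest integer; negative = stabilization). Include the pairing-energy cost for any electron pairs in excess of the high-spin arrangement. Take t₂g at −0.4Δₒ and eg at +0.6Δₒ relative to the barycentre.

Since Δₒ = 22200 cm⁻¹ < P = 24500 cm⁻¹, the complex adopts the high-spin configuration.
That gives t₂g³ eg².
Orbital CFSE = 0.0Δₒ = 0.0 × 22200 = 0 cm⁻¹.
High-spin has no excess pairs, so no pairing correction applies.

0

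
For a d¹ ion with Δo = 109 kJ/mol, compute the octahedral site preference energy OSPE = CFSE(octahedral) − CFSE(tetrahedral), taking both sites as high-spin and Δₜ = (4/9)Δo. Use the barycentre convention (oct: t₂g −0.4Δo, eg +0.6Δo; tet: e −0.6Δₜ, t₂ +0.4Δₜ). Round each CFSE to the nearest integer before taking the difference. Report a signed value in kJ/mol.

-15

In an octahedral site d¹ (HS) is t₂g¹ eg⁰, giving CFSE(oct) = -0.4Δo = -44 kJ/mol.
Tetrahedral: e¹ t₂⁰, CFSE = 1(−0.6) + 0(+0.4) = -0.6Δₜ = -0.6 × (4/9) × 109 = -29 kJ/mol.
OSPE = CFSE(oct) − CFSE(tet) = -44 − (-29) = -15 kJ/mol.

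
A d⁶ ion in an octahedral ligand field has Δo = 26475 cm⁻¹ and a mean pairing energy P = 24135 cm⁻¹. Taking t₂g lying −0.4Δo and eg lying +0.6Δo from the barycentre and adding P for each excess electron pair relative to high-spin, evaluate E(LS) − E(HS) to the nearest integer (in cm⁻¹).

High-spin d⁶ fills as t₂g⁴ eg² with CFSE 4(−0.4) + 2(+0.6) = -0.4Δo = -10590 cm⁻¹.
Low-spin t₂g⁶ eg⁰ gives -2.4Δo = -63540 cm⁻¹, but forming 2 extra pairs costs 2P = 48270 cm⁻¹, so E(LS) = -63540 + 48270 = -15270 cm⁻¹.
E(LS) − E(HS) = -15270 − (-10590) = -4680 cm⁻¹.

-4680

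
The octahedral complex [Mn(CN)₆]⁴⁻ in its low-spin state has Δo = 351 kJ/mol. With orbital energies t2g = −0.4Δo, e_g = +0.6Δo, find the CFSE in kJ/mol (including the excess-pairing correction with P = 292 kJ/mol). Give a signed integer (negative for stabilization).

-118

Each CN⁻ contributes -1; 6 × (-1) = -6. With overall charge -4, Mn is in the +2 oxidation state.
Mn is in group 7, so Mn²⁺ is d⁵ (7 − 2 = 5).
The d⁵ electrons fill as t2g^5 e_g^0.
CFSE(orbital) = 5×(-0.4Δo) + 0×(0.6Δo) = -2.0Δo; with Δo = 351 kJ/mol that is -702 kJ/mol.
Pairing penalty: 2 pairs vs 0 in the high-spin reference → 2 extra × P = 584 kJ/mol.
Overall CFSE = -702 + 584 = -118 kJ/mol.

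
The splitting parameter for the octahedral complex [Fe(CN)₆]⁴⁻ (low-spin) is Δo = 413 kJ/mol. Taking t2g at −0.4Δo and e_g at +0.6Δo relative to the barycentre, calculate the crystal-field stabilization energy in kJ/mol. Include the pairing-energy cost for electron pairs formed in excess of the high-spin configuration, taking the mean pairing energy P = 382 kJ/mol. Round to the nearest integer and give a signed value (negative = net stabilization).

Each CN⁻ contributes -1; 6 × (-1) = -6. With overall charge -4, Fe is in the +2 oxidation state.
Fe²⁺: group 8, so d-count = 8 − 2 = 6.
The d⁶ electrons fill as t2g^6 e_g^0.
Orbital CFSE = 6(-0.4) + 0(0.6) = -2.4Δo = -2.4 × 413 = -991 kJ/mol.
Pairing penalty: 3 pairs vs 1 in the high-spin reference → 2 extra × P = 764 kJ/mol.
Net CFSE = -991 + 764 = -227 kJ/mol.

-227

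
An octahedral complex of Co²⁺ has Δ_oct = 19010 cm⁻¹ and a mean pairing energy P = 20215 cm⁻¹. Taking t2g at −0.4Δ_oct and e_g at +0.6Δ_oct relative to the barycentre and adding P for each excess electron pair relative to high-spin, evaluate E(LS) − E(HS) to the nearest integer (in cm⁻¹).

Co is in group 9, so Co²⁺ is d⁷ (9 − 2 = 7).
High-spin: t2g^5 e_g^2, CFSE = -0.8Δ_oct = -15208 cm⁻¹.
For low-spin the configuration is t2g^6 e_g^1: orbital energy -1.8 × 19010 = -34218 cm⁻¹, and 1 additional pair relative to high-spin adds 20215 cm⁻¹, giving -14003 cm⁻¹.
Thus E(LS) − E(HS) = 1205 cm⁻¹.

1205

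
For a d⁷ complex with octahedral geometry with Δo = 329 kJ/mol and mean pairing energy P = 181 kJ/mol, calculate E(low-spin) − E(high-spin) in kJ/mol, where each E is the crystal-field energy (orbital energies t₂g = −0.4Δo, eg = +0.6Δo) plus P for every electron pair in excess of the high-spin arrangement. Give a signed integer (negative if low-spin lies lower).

High-spin: t₂g⁵ eg², CFSE = -0.8Δo = -263 kJ/mol.
For low-spin the configuration is t₂g⁶ eg¹: orbital energy -1.8 × 329 = -592 kJ/mol, and 1 additional pair relative to high-spin adds 181 kJ/mol, giving -411 kJ/mol.
The difference is -411 − (-263) = -148 kJ/mol, so low-spin lies lower.

-148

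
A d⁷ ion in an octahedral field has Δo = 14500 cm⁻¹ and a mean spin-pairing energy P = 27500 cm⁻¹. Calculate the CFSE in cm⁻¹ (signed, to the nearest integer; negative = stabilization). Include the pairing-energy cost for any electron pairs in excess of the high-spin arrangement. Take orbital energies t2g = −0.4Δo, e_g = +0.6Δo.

Δo < P, so pairing is avoided: the ground state is high-spin.
That gives t2g^5 e_g^2.
Orbital CFSE = -0.8Δo = -0.8 × 14500 = -11600 cm⁻¹.
High-spin has no excess pairs, so no pairing correction applies.

-11600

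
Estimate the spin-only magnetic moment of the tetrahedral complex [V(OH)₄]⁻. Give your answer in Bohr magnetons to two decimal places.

Each OH⁻ contributes -1; 4 × (-1) = -4. With overall charge -1, V is in the +3 oxidation state.
Group 5 minus oxidation state +3 gives a d² configuration for V³⁺.
Tetrahedral fields are weak (Δₜ ≈ 4/9 Δₒ), so electrons fill high-spin.
Configuration: e² t₂⁰ → 2 unpaired electrons.
μ(spin-only) = √[2(2+2)] = √8 ≈ 2.83 Bohr magnetons.

2.83 Bohr magnetons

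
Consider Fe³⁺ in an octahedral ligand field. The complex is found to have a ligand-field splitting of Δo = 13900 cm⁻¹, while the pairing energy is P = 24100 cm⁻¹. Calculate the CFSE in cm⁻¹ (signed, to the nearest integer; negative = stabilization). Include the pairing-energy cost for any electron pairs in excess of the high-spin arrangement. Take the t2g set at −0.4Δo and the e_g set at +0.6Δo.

0

Fe³⁺: group 8, so d-count = 8 − 3 = 5.
Here Δo < P (13900 < 24100), so the high-spin state is favoured.
Configuration: t2g^3 e_g^2.
Orbital CFSE = 0.0Δo = 0.0 × 13900 = 0 cm⁻¹.
High-spin has no excess pairs, so no pairing correction applies.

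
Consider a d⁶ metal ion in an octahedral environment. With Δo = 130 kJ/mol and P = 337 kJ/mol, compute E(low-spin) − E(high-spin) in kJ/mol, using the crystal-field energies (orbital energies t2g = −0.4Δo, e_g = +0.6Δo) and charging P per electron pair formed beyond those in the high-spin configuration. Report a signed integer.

In the high-spin limit (t2g^4 e_g^2) the orbital term is -0.4Δo = -52 kJ/mol, with no excess pairing.
Low-spin t2g^6 e_g^0 gives -2.4Δo = -312 kJ/mol, but forming 2 extra pairs costs 2P = 674 kJ/mol, so E(LS) = -312 + 674 = 362 kJ/mol.
E(LS) − E(HS) = 362 − (-52) = 414 kJ/mol.

414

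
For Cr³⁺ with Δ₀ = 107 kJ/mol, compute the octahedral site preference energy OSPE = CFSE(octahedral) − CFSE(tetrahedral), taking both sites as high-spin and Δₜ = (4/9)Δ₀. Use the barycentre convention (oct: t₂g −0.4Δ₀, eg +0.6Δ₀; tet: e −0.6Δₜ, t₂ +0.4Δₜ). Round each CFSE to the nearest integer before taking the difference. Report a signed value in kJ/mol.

-90

Cr is in group 6, so Cr³⁺ is d³ (6 − 3 = 3).
In an octahedral site d³ (HS) is t2g^3 e_g^0, giving CFSE(oct) = -1.2Δ₀ = -128 kJ/mol.
Tetrahedral: e^2 t2^1, CFSE = 2(−0.6) + 1(+0.4) = -0.8Δₜ = -0.8 × (4/9) × 107 = -38 kJ/mol.
OSPE = CFSE(oct) − CFSE(tet) = -128 − (-38) = -90 kJ/mol.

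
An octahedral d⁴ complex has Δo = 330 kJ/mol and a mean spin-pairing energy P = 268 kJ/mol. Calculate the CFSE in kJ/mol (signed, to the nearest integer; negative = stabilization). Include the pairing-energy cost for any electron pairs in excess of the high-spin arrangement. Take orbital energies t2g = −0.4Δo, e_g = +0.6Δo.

-260

Here Δo > P (330 > 268), so the low-spin state is favoured.
That gives t2g^4 e_g^0.
Orbital CFSE = -1.6Δo = -1.6 × 330 = -528 kJ/mol.
Excess pairs vs high-spin: 1 − 0 = 1; pairing cost = +268 kJ/mol.
Net CFSE = -528 + 268 = -260 kJ/mol.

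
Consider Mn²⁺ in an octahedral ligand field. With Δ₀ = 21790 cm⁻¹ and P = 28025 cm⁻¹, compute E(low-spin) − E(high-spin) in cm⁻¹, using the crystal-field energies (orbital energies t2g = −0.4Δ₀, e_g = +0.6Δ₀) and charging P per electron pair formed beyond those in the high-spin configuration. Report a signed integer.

12470

Group 7 minus oxidation state +2 gives a d⁵ configuration for Mn²⁺.
High-spin d⁵ fills as t2g^3 e_g^2 with CFSE 3(−0.4) + 2(+0.6) = 0.0Δ₀ = 0 cm⁻¹.
For low-spin the configuration is t2g^5 e_g^0: orbital energy -2.0 × 21790 = -43580 cm⁻¹, and 2 additional pairs relative to high-spin add 56050 cm⁻¹, giving 12470 cm⁻¹.
The difference is 12470 − (0) = 12470 cm⁻¹, so high-spin lies lower.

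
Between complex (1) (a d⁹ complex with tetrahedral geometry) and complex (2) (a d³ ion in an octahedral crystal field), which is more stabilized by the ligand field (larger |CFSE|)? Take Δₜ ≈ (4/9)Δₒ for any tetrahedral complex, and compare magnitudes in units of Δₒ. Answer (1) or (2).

(1): With tetrahedral geometry the complex is necessarily high-spin; e⁴ t₂⁵, CFSE = -0.4Δₜ ≈ -0.18Δₒ.
(2): For octahedral d³ the high- and low-spin configurations coincide; t₂g³ eg⁰, CFSE = -1.2Δₒ.
So (2) has the larger |CFSE|.

(2)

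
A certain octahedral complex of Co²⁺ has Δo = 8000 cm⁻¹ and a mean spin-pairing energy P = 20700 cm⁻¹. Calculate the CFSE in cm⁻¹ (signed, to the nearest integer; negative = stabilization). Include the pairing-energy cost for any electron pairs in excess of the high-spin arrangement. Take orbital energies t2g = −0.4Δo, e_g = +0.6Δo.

-6400

Co²⁺: group 9, so d-count = 9 − 2 = 7.
With Δo < P the complex is high-spin.
That gives t2g^5 e_g^2.
Orbital CFSE = -0.8Δo = -0.8 × 8000 = -6400 cm⁻¹.
High-spin has no excess pairs, so no pairing correction applies.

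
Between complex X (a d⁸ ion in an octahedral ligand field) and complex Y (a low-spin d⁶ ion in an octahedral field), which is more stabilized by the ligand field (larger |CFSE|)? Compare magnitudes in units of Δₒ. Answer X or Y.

Y

X: For octahedral d⁸ the high- and low-spin configurations coincide; t2g^6 e_g^2, CFSE = -1.2Δₒ.
Y: t2g^6 e_g^0, CFSE = -2.4Δₒ.
So Y has the larger |CFSE|.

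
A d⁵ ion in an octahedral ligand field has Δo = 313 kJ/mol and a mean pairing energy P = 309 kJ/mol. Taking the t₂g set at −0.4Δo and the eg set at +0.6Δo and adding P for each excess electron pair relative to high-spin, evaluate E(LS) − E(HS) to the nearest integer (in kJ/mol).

High-spin: t₂g³ eg², CFSE = 0.0Δo = 0 kJ/mol.
Low-spin t₂g⁵ eg⁰ gives -2.0Δo = -626 kJ/mol, but forming 2 extra pairs costs 2P = 618 kJ/mol, so E(LS) = -626 + 618 = -8 kJ/mol.
Thus E(LS) − E(HS) = -8 kJ/mol.

-8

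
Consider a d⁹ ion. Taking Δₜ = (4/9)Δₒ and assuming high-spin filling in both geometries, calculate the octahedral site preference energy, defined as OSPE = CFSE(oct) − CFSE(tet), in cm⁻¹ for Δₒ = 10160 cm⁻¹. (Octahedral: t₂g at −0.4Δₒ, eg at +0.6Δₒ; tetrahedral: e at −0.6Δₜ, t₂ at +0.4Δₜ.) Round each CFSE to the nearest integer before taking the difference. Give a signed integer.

-4290

Octahedral high-spin t2g^6 e_g^3: CFSE = -0.6 × 10160 = -6096 cm⁻¹.
Tetrahedral: e^4 t2^5, CFSE = 4(−0.6) + 5(+0.4) = -0.4Δₜ = -0.4 × (4/9) × 10160 = -1806 cm⁻¹.
OSPE = -6096 − (-1806) = -4290 cm⁻¹.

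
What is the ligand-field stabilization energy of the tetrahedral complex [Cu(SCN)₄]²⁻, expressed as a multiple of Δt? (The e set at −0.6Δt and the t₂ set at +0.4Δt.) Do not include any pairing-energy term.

-0.4 Δt

Each SCN⁻ contributes -1; 4 × (-1) = -4. With overall charge -2, Cu is in the +2 oxidation state.
Cu is in group 11, so Cu²⁺ is d⁹ (11 − 2 = 9).
Tetrahedral splitting is small, so the complex is high-spin.
Configuration: e⁴ t₂⁵.
CFSE = 4(-0.6Δt) + 5(0.4Δt) = -2.4Δt + 2.0Δt = -0.4Δt.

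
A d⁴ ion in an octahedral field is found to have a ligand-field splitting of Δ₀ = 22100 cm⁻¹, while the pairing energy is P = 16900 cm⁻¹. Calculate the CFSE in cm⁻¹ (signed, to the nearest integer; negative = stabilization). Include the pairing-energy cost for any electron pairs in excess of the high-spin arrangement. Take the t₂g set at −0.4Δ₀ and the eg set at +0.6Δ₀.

With Δ₀ > P the complex is low-spin.
Filling d⁴ accordingly: t₂g⁴ eg⁰.
Orbital CFSE = -1.6Δ₀ = -1.6 × 22100 = -35360 cm⁻¹.
Excess pairs vs high-spin: 1 − 0 = 1; pairing cost = +16900 cm⁻¹.
Net CFSE = -35360 + 16900 = -18460 cm⁻¹.

-18460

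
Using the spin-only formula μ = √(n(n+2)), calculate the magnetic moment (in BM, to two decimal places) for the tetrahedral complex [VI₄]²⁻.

3.87 BM

Each I⁻ contributes -1; 4 × (-1) = -4. With overall charge -2, V is in the +2 oxidation state.
Group 5 minus oxidation state +2 gives a d³ configuration for V²⁺.
With tetrahedral geometry the complex is necessarily high-spin.
Configuration: e² t₂¹ → 3 unpaired electrons.
μ(spin-only) = √[3(3+2)] = √15 ≈ 3.87 BM.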